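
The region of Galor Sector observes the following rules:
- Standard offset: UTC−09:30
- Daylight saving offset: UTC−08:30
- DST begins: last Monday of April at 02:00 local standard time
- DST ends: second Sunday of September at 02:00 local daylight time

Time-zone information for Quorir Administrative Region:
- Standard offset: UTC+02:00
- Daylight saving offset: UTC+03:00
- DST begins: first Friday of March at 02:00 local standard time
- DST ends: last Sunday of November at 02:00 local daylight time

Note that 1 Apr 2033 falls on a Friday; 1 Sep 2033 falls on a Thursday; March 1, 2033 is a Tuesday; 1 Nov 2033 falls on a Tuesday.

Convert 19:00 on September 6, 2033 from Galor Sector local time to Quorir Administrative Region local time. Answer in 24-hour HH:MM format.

1 April 2033 is a Friday, so Mondays fall on 4, 11, 18, 25; the last is April 25.
1 September 2033 is a Thursday, so the first Sunday is September 4 and the second is September 11.
September 6, 2033 lies within the daylight-saving period (25 April – 11 September), so Galor Sector is on daylight time, UTC−08:30.
19:00 Galor Sector + 8h30m = 03:30 UTC (rolling into the next day, 7 September 2033).
1 March 2033 is a Tuesday, so the first Friday is March 4.
1 November 2033 is a Tuesday, so Sundays fall on 6, 13, 20, 27; the last is November 27.
At the standard offset (UTC+02:00), 03:30 UTC + 2h = 05:30 Quorir Administrative Region standard time.
The standard-time date in Quorir Administrative Region, September 7, 2033, lies within the daylight-saving period (4 March – 27 November), so Quorir Administrative Region is on daylight time, UTC+03:00.
03:30 UTC + 3h = 06:30 Quorir Administrative Region.

06:30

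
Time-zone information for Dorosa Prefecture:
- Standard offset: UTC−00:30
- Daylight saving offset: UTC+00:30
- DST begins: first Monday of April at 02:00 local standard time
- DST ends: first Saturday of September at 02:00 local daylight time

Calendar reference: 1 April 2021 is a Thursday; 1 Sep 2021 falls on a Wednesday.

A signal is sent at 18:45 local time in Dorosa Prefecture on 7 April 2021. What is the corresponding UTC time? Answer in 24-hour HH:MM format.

18:15

1 April 2021 is a Thursday, so the first Monday is April 5.
1 September 2021 is a Wednesday, so the first Saturday is September 4.
7 April 2021 falls between 5 April and 4 September, so daylight saving is in effect and Dorosa Prefecture is at UTC+00:30.
18:45 local − 0h30m = 18:15 UTC.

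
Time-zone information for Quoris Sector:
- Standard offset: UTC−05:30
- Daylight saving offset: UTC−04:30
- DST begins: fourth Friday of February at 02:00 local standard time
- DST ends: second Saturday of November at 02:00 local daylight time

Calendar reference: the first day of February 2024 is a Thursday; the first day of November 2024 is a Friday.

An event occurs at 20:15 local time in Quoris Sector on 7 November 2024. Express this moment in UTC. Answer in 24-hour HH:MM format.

00:45

1 February 2024 is a Thursday, so the first Friday is February 2 and the fourth is February 23.
1 November 2024 is a Friday, so the first Saturday is November 2 and the second is November 9.
Daylight saving runs 23 February – 9 November; 7 November 2024 is inside that window, so Quoris Sector is at UTC−04:30.
20:15 local + 4h30m = 00:45 UTC (rolling into the next day, 8 November 2024).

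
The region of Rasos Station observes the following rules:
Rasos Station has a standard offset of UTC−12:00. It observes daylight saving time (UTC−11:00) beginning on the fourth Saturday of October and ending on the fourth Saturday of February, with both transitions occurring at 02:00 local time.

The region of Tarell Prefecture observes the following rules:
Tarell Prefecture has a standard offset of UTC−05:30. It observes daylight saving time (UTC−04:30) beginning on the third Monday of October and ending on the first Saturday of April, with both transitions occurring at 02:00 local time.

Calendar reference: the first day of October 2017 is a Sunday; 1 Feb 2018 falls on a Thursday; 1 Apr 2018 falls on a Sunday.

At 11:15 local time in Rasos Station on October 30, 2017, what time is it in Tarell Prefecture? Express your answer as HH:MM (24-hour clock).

1 October 2017 is a Sunday, so the first Saturday is October 7 and the fourth is October 28.
1 February 2018 is a Thursday, so the first Saturday is February 3 and the fourth is February 24.
October 30, 2017 lies within the daylight-saving period (28 October 2017 – 24 February 2018), so Rasos Station is on daylight time, UTC−11:00.
11:15 Rasos Station + 11h = 22:15 UTC.
1 October 2017 is a Sunday, so the first Monday is October 2 and the third is October 16.
1 April 2018 is a Sunday, so the first Saturday is April 7.
At the standard offset (UTC−05:30), 22:15 UTC − 5h30m = 16:45 Tarell Prefecture standard time.
The standard-time date in Tarell Prefecture, October 30, 2017, lies within the daylight-saving period (16 October 2017 – 7 April 2018), so Tarell Prefecture is on daylight time, UTC−04:30.
22:15 UTC − 4h30m = 17:45 Tarell Prefecture.

17:45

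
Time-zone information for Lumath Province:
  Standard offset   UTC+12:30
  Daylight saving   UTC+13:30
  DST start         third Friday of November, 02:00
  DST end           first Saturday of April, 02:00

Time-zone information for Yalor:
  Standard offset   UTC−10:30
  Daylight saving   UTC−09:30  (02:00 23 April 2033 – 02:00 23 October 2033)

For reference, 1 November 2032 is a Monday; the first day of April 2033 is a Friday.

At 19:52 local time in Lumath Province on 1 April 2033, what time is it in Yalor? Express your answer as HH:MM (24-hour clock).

1 November 2032 is a Monday, so the first Friday is November 5 and the third is November 19.
1 April 2033 is a Friday, so the first Saturday is April 2.
1 April 2033 falls between 19 November 2032 and 2 April 2033, so daylight saving is in effect and Lumath Province is at UTC+13:30.
19:52 Lumath Province − 13h30m = 06:22 UTC.
At the standard offset (UTC−10:30), 06:22 UTC − 10h30m = 19:52 Yalor standard time (rolling into the previous day, 31 March 2033).
The standard-time date in Yalor, 31 March 2033, does not fall between 23 April and 23 October, so daylight saving is not in effect and Yalor is at UTC−10:30.
06:22 UTC − 10h30m = 19:52 Yalor (rolling into the previous day, 31 March 2033).

19:52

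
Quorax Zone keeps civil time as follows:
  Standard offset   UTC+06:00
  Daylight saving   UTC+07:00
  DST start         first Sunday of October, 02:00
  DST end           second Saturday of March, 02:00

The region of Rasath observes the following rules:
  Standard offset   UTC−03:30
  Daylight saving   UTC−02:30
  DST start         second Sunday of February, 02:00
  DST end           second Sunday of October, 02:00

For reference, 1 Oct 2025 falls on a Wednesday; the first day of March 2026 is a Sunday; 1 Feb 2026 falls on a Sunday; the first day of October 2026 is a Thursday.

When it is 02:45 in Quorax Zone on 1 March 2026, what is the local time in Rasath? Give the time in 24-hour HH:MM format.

17:15

1 October 2025 is a Wednesday, so the first Sunday is October 5.
1 March 2026 is a Sunday, so the first Saturday is March 7 and the second is March 14.
Daylight saving runs 5 October 2025 – 14 March 2026; 1 March 2026 is inside that window, so Quorax Zone is at UTC+07:00.
02:45 Quorax Zone − 7h = 19:45 UTC (rolling into the previous day, 28 February 2026).
1 February 2026 is a Sunday, so the first Sunday is February 1 and the second is February 8.
1 October 2026 is a Thursday, so the first Sunday is October 4 and the second is October 11.
At the standard offset (UTC−03:30), 19:45 UTC − 3h30m = 16:15 Rasath standard time.
Daylight saving runs 8 February – 11 October; the standard-time date in Rasath, 28 February 2026, is inside that window, so Rasath is at UTC−02:30.
19:45 UTC − 2h30m = 17:15 Rasath.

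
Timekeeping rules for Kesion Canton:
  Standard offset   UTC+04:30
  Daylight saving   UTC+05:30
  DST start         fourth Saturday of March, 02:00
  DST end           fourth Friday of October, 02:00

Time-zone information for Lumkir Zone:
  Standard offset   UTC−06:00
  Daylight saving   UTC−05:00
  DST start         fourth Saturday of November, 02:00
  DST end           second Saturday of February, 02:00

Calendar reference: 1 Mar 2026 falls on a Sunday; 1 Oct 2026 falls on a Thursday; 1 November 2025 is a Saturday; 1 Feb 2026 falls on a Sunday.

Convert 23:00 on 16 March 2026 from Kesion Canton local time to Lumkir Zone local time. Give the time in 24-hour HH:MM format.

12:30

1 March 2026 is a Sunday, so the first Saturday is March 7 and the fourth is March 28.
1 October 2026 is a Thursday, so the first Friday is October 2 and the fourth is October 23.
Daylight saving runs 28 March – 23 October; 16 March 2026 is outside that window, so Kesion Canton is on standard time at UTC+04:30.
23:00 Kesion Canton − 4h30m = 18:30 UTC.
1 November 2025 is a Saturday, so the first Saturday is November 1 and the fourth is November 22.
1 February 2026 is a Sunday, so the first Saturday is February 7 and the second is February 14.
At the standard offset (UTC−06:00), 18:30 UTC − 6h = 12:30 Lumkir Zone standard time.
Daylight saving runs 22 November 2025 – 14 February 2026; the standard-time date in Lumkir Zone, 16 March 2026, is outside that window, so Lumkir Zone is on standard time at UTC−06:00.
18:30 UTC − 6h = 12:30 Lumkir Zone.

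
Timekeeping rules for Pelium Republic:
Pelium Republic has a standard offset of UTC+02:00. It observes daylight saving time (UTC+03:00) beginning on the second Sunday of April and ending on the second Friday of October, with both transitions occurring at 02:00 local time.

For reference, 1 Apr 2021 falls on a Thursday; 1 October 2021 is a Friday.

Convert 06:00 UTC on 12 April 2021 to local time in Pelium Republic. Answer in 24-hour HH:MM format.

09:00

1 April 2021 is a Thursday, so the first Sunday is April 4 and the second is April 11.
1 October 2021 is a Friday, so the first Friday is October 1 and the second is October 8.
At the standard offset (UTC+02:00), 06:00 UTC + 2h = 08:00 Pelium Republic standard time.
Daylight saving runs 11 April – 8 October; the standard-time date in Pelium Republic, 12 April 2021, is inside that window, so Pelium Republic is at UTC+03:00.
06:00 UTC + 3h = 09:00 local.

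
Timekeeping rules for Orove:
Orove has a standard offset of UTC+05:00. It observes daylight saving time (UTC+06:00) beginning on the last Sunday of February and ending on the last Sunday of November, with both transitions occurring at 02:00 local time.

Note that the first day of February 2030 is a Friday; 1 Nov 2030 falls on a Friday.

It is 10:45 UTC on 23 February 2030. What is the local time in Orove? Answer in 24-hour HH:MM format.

15:45

1 February 2030 is a Friday, so Sundays fall on 3, 10, 17, 24; the last is February 24.
1 November 2030 is a Friday, so Sundays fall on 3, 10, 17, 24; the last is November 24.
At the standard offset (UTC+05:00), 10:45 UTC + 5h = 15:45 Orove standard time.
The standard-time date in Orove, 23 February 2030, does not fall between 24 February and 24 November, so daylight saving is not in effect and Orove is at UTC+05:00.
10:45 UTC + 5h = 15:45 local.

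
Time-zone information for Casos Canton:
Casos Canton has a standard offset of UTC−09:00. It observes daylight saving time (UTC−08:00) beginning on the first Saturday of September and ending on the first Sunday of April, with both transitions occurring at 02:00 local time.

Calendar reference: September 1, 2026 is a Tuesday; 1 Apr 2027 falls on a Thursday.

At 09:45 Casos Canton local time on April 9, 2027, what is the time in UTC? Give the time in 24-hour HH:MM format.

1 September 2026 is a Tuesday, so the first Saturday is September 5.
1 April 2027 is a Thursday, so the first Sunday is April 4.
Daylight saving runs 5 September 2026 – 4 April 2027; April 9, 2027 is outside that window, so Casos Canton is on standard time at UTC−09:00.
09:45 local + 9h = 18:45 UTC.

18:45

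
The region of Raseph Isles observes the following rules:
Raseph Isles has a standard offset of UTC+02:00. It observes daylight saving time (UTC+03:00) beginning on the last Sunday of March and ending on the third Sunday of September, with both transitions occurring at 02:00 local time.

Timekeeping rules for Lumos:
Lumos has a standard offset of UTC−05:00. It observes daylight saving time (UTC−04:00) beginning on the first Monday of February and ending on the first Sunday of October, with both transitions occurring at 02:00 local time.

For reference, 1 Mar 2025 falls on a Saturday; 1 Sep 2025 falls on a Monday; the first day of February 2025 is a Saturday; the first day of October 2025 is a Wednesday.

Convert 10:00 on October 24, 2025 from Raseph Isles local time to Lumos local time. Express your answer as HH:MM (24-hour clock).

03:00

1 March 2025 is a Saturday, so Sundays fall on 2, 9, 16, 23, 30; the last is March 30.
1 September 2025 is a Monday, so the first Sunday is September 7 and the third is September 21.
October 24, 2025 is outside the daylight-saving period (30 March – 21 September), so Raseph Isles is on standard time, UTC+02:00.
10:00 Raseph Isles − 2h = 08:00 UTC.
1 February 2025 is a Saturday, so the first Monday is February 3.
1 October 2025 is a Wednesday, so the first Sunday is October 5.
At the standard offset (UTC−05:00), 08:00 UTC − 5h = 03:00 Lumos standard time.
The standard-time date in Lumos, October 24, 2025, is outside the daylight-saving period (3 February – 5 October), so Lumos is on standard time, UTC−05:00.
08:00 UTC − 5h = 03:00 Lumos.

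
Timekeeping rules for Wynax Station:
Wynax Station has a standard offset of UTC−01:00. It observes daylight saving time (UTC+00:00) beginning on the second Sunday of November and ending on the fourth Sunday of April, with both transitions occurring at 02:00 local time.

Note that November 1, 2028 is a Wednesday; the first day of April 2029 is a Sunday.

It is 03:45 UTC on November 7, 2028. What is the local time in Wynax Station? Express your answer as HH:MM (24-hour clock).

1 November 2028 is a Wednesday, so the first Sunday is November 5 and the second is November 12.
1 April 2029 is a Sunday, so the first Sunday is April 1 and the fourth is April 22.
At the standard offset (UTC−01:00), 03:45 UTC − 1h = 02:45 Wynax Station standard time.
The standard-time date in Wynax Station, November 7, 2028, is outside the daylight-saving period (12 November 2028 – 22 April 2029), so Wynax Station is on standard time, UTC−01:00.
03:45 UTC − 1h = 02:45 local.

02:45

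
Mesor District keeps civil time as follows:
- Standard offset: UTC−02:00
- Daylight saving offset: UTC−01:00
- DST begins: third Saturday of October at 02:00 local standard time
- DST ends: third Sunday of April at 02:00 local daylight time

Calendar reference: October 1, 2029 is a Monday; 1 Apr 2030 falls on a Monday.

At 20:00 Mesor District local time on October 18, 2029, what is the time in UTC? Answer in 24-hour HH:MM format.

1 October 2029 is a Monday, so the first Saturday is October 6 and the third is October 20.
1 April 2030 is a Monday, so the first Sunday is April 7 and the third is April 21.
Daylight saving runs 20 October 2029 – 21 April 2030; October 18, 2029 is outside that window, so Mesor District is on standard time at UTC−02:00.
20:00 local + 2h = 22:00 UTC.

22:00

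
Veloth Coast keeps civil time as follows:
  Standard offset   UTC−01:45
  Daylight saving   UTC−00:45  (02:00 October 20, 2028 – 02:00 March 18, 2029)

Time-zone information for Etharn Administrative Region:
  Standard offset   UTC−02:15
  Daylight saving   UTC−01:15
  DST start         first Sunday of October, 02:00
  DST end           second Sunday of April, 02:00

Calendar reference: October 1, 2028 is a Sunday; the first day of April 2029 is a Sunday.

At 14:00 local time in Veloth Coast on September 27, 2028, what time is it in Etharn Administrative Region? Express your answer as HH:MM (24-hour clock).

September 27, 2028 is outside the daylight-saving period (20 October 2028 – 18 March 2029), so Veloth Coast is on standard time, UTC−01:45.
14:00 Veloth Coast + 1h45m = 15:45 UTC.
1 October 2028 is a Sunday, so the first Sunday is October 1.
1 April 2029 is a Sunday, so the first Sunday is April 1 and the second is April 8.
At the standard offset (UTC−02:15), 15:45 UTC − 2h15m = 13:30 Etharn Administrative Region standard time.
Daylight saving runs 1 October 2028 – 8 April 2029; the standard-time date in Etharn Administrative Region, September 27, 2028, is outside that window, so Etharn Administrative Region is on standard time at UTC−02:15.
15:45 UTC − 2h15m = 13:30 Etharn Administrative Region.

13:30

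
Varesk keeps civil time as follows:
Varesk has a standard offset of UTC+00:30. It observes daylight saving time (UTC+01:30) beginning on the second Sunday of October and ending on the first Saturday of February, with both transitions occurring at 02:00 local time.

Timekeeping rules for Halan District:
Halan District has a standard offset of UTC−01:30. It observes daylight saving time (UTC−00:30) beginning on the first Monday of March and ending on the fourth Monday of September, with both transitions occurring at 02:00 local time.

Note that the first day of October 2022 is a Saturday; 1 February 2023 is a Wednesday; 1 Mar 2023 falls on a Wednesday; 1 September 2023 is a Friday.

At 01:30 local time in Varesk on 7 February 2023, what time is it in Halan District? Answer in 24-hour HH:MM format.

1 October 2022 is a Saturday, so the first Sunday is October 2 and the second is October 9.
1 February 2023 is a Wednesday, so the first Saturday is February 4.
7 February 2023 is outside the daylight-saving period (9 October 2022 – 4 February 2023), so Varesk is on standard time, UTC+00:30.
01:30 Varesk − 0h30m = 01:00 UTC.
1 March 2023 is a Wednesday, so the first Monday is March 6.
1 September 2023 is a Friday, so the first Monday is September 4 and the fourth is September 25.
At the standard offset (UTC−01:30), 01:00 UTC − 1h30m = 23:30 Halan District standard time (rolling into the previous day, 6 February 2023).
The standard-time date in Halan District, 6 February 2023, does not fall between 6 March and 25 September, so daylight saving is not in effect and Halan District is at UTC−01:30.
01:00 UTC − 1h30m = 23:30 Halan District (rolling into the previous day, 6 February 2023).

23:30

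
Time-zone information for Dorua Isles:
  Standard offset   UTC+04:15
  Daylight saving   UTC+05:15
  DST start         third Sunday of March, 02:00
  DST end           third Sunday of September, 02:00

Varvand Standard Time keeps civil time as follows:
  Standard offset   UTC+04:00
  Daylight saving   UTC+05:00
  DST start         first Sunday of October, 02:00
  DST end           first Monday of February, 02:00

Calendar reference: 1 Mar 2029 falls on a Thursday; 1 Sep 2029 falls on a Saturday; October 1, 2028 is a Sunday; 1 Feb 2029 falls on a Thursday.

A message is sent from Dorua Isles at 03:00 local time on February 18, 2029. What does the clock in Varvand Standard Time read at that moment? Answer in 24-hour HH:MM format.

02:45

1 March 2029 is a Thursday, so the first Sunday is March 4 and the third is March 18.
1 September 2029 is a Saturday, so the first Sunday is September 2 and the third is September 16.
February 18, 2029 does not fall between 18 March and 16 September, so daylight saving is not in effect and Dorua Isles is at UTC+04:15.
03:00 Dorua Isles − 4h15m = 22:45 UTC (rolling into the previous day, 17 February 2029).
1 October 2028 is a Sunday, so the first Sunday is October 1.
1 February 2029 is a Thursday, so the first Monday is February 5.
At the standard offset (UTC+04:00), 22:45 UTC + 4h = 02:45 Varvand Standard Time standard time (rolling into the next day, 18 February 2029).
Daylight saving runs 1 October 2028 – 5 February 2029; the standard-time date in Varvand Standard Time, February 18, 2029, is outside that window, so Varvand Standard Time is on standard time at UTC+04:00.
22:45 UTC + 4h = 02:45 Varvand Standard Time (rolling into the next day, 18 February 2029).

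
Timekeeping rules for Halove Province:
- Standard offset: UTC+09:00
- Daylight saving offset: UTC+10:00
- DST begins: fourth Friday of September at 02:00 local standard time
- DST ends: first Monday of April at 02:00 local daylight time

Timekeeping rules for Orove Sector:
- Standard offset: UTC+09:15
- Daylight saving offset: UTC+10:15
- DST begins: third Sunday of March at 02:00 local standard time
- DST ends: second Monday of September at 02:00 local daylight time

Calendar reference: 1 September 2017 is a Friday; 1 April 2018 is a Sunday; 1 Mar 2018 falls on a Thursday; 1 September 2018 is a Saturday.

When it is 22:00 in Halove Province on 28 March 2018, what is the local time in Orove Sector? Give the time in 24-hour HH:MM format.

22:15

1 September 2017 is a Friday, so the first Friday is September 1 and the fourth is September 22.
1 April 2018 is a Sunday, so the first Monday is April 2.
28 March 2018 falls between 22 September 2017 and 2 April 2018, so daylight saving is in effect and Halove Province is at UTC+10:00.
22:00 Halove Province − 10h = 12:00 UTC.
1 March 2018 is a Thursday, so the first Sunday is March 4 and the third is March 18.
1 September 2018 is a Saturday, so the first Monday is September 3 and the second is September 10.
At the standard offset (UTC+09:15), 12:00 UTC + 9h15m = 21:15 Orove Sector standard time.
Daylight saving runs 18 March – 10 September; the standard-time date in Orove Sector, 28 March 2018, is inside that window, so Orove Sector is at UTC+10:15.
12:00 UTC + 10h15m = 22:15 Orove Sector.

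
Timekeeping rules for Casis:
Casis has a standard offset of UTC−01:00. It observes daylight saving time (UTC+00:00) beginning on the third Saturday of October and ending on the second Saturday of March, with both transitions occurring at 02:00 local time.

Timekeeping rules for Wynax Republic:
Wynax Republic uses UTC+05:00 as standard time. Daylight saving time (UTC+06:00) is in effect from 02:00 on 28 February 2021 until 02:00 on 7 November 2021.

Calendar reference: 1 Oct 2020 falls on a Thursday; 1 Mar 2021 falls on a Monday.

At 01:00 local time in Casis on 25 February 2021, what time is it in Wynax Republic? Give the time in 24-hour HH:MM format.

1 October 2020 is a Thursday, so the first Saturday is October 3 and the third is October 17.
1 March 2021 is a Monday, so the first Saturday is March 6 and the second is March 13.
25 February 2021 lies within the daylight-saving period (17 October 2020 – 13 March 2021), so Casis is on daylight time, UTC+00:00.
01:00 Casis − 0h = 01:00 UTC.
At the standard offset (UTC+05:00), 01:00 UTC + 5h = 06:00 Wynax Republic standard time.
The standard-time date in Wynax Republic, 25 February 2021, is outside the daylight-saving period (28 February – 7 November), so Wynax Republic is on standard time, UTC+05:00.
01:00 UTC + 5h = 06:00 Wynax Republic.

06:00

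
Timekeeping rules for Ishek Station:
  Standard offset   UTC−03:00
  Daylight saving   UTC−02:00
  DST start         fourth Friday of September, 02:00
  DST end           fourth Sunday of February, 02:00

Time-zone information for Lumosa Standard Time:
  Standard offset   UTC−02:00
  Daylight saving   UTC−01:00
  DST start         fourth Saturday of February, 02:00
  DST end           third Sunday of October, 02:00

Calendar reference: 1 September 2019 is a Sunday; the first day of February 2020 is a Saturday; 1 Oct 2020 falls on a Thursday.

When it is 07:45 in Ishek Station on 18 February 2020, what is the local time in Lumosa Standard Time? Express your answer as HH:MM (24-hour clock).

07:45

1 September 2019 is a Sunday, so the first Friday is September 6 and the fourth is September 27.
1 February 2020 is a Saturday, so the first Sunday is February 2 and the fourth is February 23.
Daylight saving runs 27 September 2019 – 23 February 2020; 18 February 2020 is inside that window, so Ishek Station is at UTC−02:00.
07:45 Ishek Station + 2h = 09:45 UTC.
1 February 2020 is a Saturday, so the first Saturday is February 1 and the fourth is February 22.
1 October 2020 is a Thursday, so the first Sunday is October 4 and the third is October 18.
At the standard offset (UTC−02:00), 09:45 UTC − 2h = 07:45 Lumosa Standard Time standard time.
Daylight saving runs 22 February – 18 October; the standard-time date in Lumosa Standard Time, 18 February 2020, is outside that window, so Lumosa Standard Time is on standard time at UTC−02:00.
09:45 UTC − 2h = 07:45 Lumosa Standard Time.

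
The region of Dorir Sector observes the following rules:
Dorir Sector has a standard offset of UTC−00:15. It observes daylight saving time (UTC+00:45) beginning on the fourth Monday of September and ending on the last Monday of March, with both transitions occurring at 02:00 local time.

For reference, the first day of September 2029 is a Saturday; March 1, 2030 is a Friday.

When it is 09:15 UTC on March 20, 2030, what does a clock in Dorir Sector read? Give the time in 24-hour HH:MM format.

1 September 2029 is a Saturday, so the first Monday is September 3 and the fourth is September 24.
1 March 2030 is a Friday, so Mondays fall on 4, 11, 18, 25; the last is March 25.
At the standard offset (UTC−00:15), 09:15 UTC − 0h15m = 09:00 Dorir Sector standard time.
The standard-time date in Dorir Sector, March 20, 2030, lies within the daylight-saving period (24 September 2029 – 25 March 2030), so Dorir Sector is on daylight time, UTC+00:45.
09:15 UTC + 0h45m = 10:00 local.

10:00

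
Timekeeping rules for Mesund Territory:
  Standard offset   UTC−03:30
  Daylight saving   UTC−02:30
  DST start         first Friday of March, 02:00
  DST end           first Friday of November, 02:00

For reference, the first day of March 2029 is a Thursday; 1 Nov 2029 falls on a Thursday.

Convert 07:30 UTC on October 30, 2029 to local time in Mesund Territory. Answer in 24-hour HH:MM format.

05:00

1 March 2029 is a Thursday, so the first Friday is March 2.
1 November 2029 is a Thursday, so the first Friday is November 2.
At the standard offset (UTC−03:30), 07:30 UTC − 3h30m = 04:00 Mesund Territory standard time.
The standard-time date in Mesund Territory, October 30, 2029, falls between 2 March and 2 November, so daylight saving is in effect and Mesund Territory is at UTC−02:30.
07:30 UTC − 2h30m = 05:00 local.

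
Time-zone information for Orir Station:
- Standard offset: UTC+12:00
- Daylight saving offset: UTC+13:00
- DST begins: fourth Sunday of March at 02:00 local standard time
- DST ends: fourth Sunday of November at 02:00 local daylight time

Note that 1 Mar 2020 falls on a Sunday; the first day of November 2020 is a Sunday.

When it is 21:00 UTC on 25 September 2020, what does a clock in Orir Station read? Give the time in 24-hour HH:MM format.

1 March 2020 is a Sunday, so the first Sunday is March 1 and the fourth is March 22.
1 November 2020 is a Sunday, so the first Sunday is November 1 and the fourth is November 22.
At the standard offset (UTC+12:00), 21:00 UTC + 12h = 09:00 Orir Station standard time (rolling into the next day, 26 September 2020).
Daylight saving runs 22 March – 22 November; the standard-time date in Orir Station, 26 September 2020, is inside that window, so Orir Station is at UTC+13:00.
21:00 UTC + 13h = 10:00 local (rolling into the next day, 26 September 2020).

10:00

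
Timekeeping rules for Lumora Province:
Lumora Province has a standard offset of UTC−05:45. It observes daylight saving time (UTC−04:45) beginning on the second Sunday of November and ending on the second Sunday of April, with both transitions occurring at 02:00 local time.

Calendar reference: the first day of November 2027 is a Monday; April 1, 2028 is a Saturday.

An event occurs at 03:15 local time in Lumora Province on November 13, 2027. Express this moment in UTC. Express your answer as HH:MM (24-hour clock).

1 November 2027 is a Monday, so the first Sunday is November 7 and the second is November 14.
1 April 2028 is a Saturday, so the first Sunday is April 2 and the second is April 9.
Daylight saving runs 14 November 2027 – 9 April 2028; November 13, 2027 is outside that window, so Lumora Province is on standard time at UTC−05:45.
03:15 local + 5h45m = 09:00 UTC.

09:00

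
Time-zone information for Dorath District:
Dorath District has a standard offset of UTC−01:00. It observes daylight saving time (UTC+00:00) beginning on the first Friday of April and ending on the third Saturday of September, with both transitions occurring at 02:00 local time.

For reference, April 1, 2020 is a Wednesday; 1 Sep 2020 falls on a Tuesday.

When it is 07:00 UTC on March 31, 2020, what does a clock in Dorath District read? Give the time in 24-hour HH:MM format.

06:00

1 April 2020 is a Wednesday, so the first Friday is April 3.
1 September 2020 is a Tuesday, so the first Saturday is September 5 and the third is September 19.
At the standard offset (UTC−01:00), 07:00 UTC − 1h = 06:00 Dorath District standard time.
The standard-time date in Dorath District, March 31, 2020, does not fall between 3 April and 19 September, so daylight saving is not in effect and Dorath District is at UTC−01:00.
07:00 UTC − 1h = 06:00 local.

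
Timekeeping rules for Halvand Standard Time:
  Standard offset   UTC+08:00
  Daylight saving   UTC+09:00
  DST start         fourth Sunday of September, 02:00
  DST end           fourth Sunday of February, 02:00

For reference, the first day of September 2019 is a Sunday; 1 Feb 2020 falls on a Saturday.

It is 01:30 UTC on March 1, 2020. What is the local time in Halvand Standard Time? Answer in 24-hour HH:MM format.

09:30

1 September 2019 is a Sunday, so the first Sunday is September 1 and the fourth is September 22.
1 February 2020 is a Saturday, so the first Sunday is February 2 and the fourth is February 23.
At the standard offset (UTC+08:00), 01:30 UTC + 8h = 09:30 Halvand Standard Time standard time.
Daylight saving runs 22 September 2019 – 23 February 2020; the standard-time date in Halvand Standard Time, March 1, 2020, is outside that window, so Halvand Standard Time is on standard time at UTC+08:00.
01:30 UTC + 8h = 09:30 local.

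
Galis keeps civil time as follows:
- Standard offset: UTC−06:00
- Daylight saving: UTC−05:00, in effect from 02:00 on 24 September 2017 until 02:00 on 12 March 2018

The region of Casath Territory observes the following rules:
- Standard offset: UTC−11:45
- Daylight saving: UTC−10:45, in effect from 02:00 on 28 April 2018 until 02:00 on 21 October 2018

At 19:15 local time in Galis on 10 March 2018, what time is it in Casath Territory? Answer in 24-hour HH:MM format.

10 March 2018 falls between 24 September 2017 and 12 March 2018, so daylight saving is in effect and Galis is at UTC−05:00.
19:15 Galis + 5h = 00:15 UTC (rolling into the next day, 11 March 2018).
At the standard offset (UTC−11:45), 00:15 UTC − 11h45m = 12:30 Casath Territory standard time (rolling into the previous day, 10 March 2018).
The standard-time date in Casath Territory, 10 March 2018, does not fall between 28 April and 21 October, so daylight saving is not in effect and Casath Territory is at UTC−11:45.
00:15 UTC − 11h45m = 12:30 Casath Territory (rolling into the previous day, 10 March 2018).

12:30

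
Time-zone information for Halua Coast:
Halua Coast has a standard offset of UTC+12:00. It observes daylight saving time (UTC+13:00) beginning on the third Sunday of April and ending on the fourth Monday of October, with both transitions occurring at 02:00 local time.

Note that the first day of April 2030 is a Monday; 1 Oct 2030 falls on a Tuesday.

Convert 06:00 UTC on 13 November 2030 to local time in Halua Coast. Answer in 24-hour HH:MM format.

1 April 2030 is a Monday, so the first Sunday is April 7 and the third is April 21.
1 October 2030 is a Tuesday, so the first Monday is October 7 and the fourth is October 28.
At the standard offset (UTC+12:00), 06:00 UTC + 12h = 18:00 Halua Coast standard time.
Daylight saving runs 21 April – 28 October; the standard-time date in Halua Coast, 13 November 2030, is outside that window, so Halua Coast is on standard time at UTC+12:00.
06:00 UTC + 12h = 18:00 local.

18:00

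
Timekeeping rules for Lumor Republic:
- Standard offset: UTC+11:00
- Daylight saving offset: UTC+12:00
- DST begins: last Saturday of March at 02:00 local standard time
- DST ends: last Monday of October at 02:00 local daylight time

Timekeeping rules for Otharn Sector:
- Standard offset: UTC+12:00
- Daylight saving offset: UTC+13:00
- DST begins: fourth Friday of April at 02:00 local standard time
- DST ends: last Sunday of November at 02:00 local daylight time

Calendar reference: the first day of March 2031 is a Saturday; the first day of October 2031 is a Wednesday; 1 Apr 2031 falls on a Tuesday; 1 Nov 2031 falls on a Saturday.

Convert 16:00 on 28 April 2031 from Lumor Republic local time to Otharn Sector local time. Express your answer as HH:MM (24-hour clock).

1 March 2031 is a Saturday, so Saturdays fall on 1, 8, 15, 22, 29; the last is March 29.
1 October 2031 is a Wednesday, so Mondays fall on 6, 13, 20, 27; the last is October 27.
28 April 2031 falls between 29 March and 27 October, so daylight saving is in effect and Lumor Republic is at UTC+12:00.
16:00 Lumor Republic − 12h = 04:00 UTC.
1 April 2031 is a Tuesday, so the first Friday is April 4 and the fourth is April 25.
1 November 2031 is a Saturday, so Sundays fall on 2, 9, 16, 23, 30; the last is November 30.
At the standard offset (UTC+12:00), 04:00 UTC + 12h = 16:00 Otharn Sector standard time.
The standard-time date in Otharn Sector, 28 April 2031, falls between 25 April and 30 November, so daylight saving is in effect and Otharn Sector is at UTC+13:00.
04:00 UTC + 13h = 17:00 Otharn Sector.

17:00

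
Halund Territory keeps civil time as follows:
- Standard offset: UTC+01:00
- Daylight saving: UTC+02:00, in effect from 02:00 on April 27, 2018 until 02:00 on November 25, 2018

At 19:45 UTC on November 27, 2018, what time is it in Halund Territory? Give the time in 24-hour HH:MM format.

At the standard offset (UTC+01:00), 19:45 UTC + 1h = 20:45 Halund Territory standard time.
Daylight saving runs 27 April – 25 November; the standard-time date in Halund Territory, November 27, 2018, is outside that window, so Halund Territory is on standard time at UTC+01:00.
19:45 UTC + 1h = 20:45 local.

20:45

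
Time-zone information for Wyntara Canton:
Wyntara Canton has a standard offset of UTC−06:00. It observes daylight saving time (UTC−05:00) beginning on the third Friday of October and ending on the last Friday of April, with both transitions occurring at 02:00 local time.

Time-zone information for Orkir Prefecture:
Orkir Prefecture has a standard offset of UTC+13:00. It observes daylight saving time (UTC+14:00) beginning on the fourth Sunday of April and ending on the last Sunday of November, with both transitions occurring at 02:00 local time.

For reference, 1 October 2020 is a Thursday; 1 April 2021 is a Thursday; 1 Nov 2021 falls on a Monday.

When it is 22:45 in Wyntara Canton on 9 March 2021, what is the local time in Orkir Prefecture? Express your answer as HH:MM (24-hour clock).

16:45

1 October 2020 is a Thursday, so the first Friday is October 2 and the third is October 16.
1 April 2021 is a Thursday, so Fridays fall on 2, 9, 16, 23, 30; the last is April 30.
9 March 2021 falls between 16 October 2020 and 30 April 2021, so daylight saving is in effect and Wyntara Canton is at UTC−05:00.
22:45 Wyntara Canton + 5h = 03:45 UTC (rolling into the next day, 10 March 2021).
1 April 2021 is a Thursday, so the first Sunday is April 4 and the fourth is April 25.
1 November 2021 is a Monday, so Sundays fall on 7, 14, 21, 28; the last is November 28.
At the standard offset (UTC+13:00), 03:45 UTC + 13h = 16:45 Orkir Prefecture standard time.
Daylight saving runs 25 April – 28 November; the standard-time date in Orkir Prefecture, 10 March 2021, is outside that window, so Orkir Prefecture is on standard time at UTC+13:00.
03:45 UTC + 13h = 16:45 Orkir Prefecture.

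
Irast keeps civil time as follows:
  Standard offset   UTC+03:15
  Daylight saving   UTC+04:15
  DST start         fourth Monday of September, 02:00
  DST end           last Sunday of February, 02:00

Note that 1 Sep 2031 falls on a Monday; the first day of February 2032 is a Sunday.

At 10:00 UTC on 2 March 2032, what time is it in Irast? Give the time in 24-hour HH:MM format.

1 September 2031 is a Monday, so the first Monday is September 1 and the fourth is September 22.
1 February 2032 is a Sunday, so Sundays fall on 1, 8, 15, 22, 29; the last is February 29.
At the standard offset (UTC+03:15), 10:00 UTC + 3h15m = 13:15 Irast standard time.
The standard-time date in Irast, 2 March 2032, is outside the daylight-saving period (22 September 2031 – 29 February 2032), so Irast is on standard time, UTC+03:15.
10:00 UTC + 3h15m = 13:15 local.

13:15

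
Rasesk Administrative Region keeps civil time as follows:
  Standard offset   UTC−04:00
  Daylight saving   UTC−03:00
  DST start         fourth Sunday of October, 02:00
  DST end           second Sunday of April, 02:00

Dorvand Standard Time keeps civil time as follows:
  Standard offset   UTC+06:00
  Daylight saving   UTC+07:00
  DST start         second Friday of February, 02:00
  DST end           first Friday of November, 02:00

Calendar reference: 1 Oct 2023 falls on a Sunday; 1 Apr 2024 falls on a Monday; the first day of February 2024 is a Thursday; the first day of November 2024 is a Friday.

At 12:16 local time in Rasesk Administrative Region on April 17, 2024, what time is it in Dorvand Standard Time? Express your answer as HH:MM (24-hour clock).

1 October 2023 is a Sunday, so the first Sunday is October 1 and the fourth is October 22.
1 April 2024 is a Monday, so the first Sunday is April 7 and the second is April 14.
April 17, 2024 does not fall between 22 October 2023 and 14 April 2024, so daylight saving is not in effect and Rasesk Administrative Region is at UTC−04:00.
12:16 Rasesk Administrative Region + 4h = 16:16 UTC.
1 February 2024 is a Thursday, so the first Friday is February 2 and the second is February 9.
1 November 2024 is a Friday, so the first Friday is November 1.
At the standard offset (UTC+06:00), 16:16 UTC + 6h = 22:16 Dorvand Standard Time standard time.
The standard-time date in Dorvand Standard Time, April 17, 2024, falls between 9 February and 1 November, so daylight saving is in effect and Dorvand Standard Time is at UTC+07:00.
16:16 UTC + 7h = 23:16 Dorvand Standard Time.

23:16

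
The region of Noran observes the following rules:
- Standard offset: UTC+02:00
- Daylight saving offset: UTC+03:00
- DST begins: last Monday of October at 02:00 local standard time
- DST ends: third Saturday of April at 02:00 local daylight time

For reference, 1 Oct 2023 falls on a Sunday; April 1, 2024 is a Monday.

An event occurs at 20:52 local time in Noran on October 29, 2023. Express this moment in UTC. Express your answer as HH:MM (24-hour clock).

18:52

1 October 2023 is a Sunday, so Mondays fall on 2, 9, 16, 23, 30; the last is October 30.
1 April 2024 is a Monday, so the first Saturday is April 6 and the third is April 20.
Daylight saving runs 30 October 2023 – 20 April 2024; October 29, 2023 is outside that window, so Noran is on standard time at UTC+02:00.
20:52 local − 2h = 18:52 UTC.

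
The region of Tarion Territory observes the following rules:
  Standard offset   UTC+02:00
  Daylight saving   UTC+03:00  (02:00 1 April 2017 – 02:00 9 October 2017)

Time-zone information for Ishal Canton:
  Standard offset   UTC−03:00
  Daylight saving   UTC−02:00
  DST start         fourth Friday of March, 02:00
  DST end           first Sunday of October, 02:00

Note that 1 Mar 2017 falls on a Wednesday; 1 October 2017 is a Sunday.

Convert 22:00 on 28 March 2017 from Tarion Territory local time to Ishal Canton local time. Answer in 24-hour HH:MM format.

18:00

28 March 2017 does not fall between 1 April and 9 October, so daylight saving is not in effect and Tarion Territory is at UTC+02:00.
22:00 Tarion Territory − 2h = 20:00 UTC.
1 March 2017 is a Wednesday, so the first Friday is March 3 and the fourth is March 24.
1 October 2017 is a Sunday, so the first Sunday is October 1.
At the standard offset (UTC−03:00), 20:00 UTC − 3h = 17:00 Ishal Canton standard time.
Daylight saving runs 24 March – 1 October; the standard-time date in Ishal Canton, 28 March 2017, is inside that window, so Ishal Canton is at UTC−02:00.
20:00 UTC − 2h = 18:00 Ishal Canton.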